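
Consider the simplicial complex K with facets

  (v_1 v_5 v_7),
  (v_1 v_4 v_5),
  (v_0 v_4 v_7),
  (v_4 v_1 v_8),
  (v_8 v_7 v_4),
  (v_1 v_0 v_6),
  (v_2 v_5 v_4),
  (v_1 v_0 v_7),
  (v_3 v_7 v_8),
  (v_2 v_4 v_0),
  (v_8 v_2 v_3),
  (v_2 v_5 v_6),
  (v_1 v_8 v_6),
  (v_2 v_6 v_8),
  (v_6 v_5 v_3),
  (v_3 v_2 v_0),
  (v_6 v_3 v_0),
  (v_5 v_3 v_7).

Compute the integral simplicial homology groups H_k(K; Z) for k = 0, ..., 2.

H_0 ≅ Z,  H_1 ≅ Z ⊕ Z/2Z,  H_2 = 0.

Fix the vertex order v_0 < v_1 < v_2 < v_3 < v_4 < v_5 < v_6 < v_7 < v_8 and write every simplex with vertices in increasing order. Then dim K = 2 and the simplices of K are:

  0-simplices (9): [v_0], [v_1], [v_2], [v_3], [v_4], [v_5], [v_6], [v_7], [v_8]
  1-simplices (27): (27 of them)
  2-simplices (18): (18 of them)

Hence C_0 ≅ Z^9, C_1 ≅ Z^27, C_2 ≅ Z^18.

∂_1: C_1 → C_0 sends each edge [p,q] (with p < q) to q − p. For instance
  ∂[v_4,v_8] = [v_8] − [v_4].
As a 9×27 matrix over Z this has rank 8, with invariant factors (1,1,1,1,1,1,1,1).

The boundary map ∂_2: C_2 → C_1 acts by ∂[p,q,r] = [q,r] − [p,r] + [p,q]. For instance
  ∂[v_3,v_5,v_6] = [v_5,v_6] − [v_3,v_6] + [v_3,v_5],
  ∂[v_0,v_4,v_7] = [v_4,v_7] − [v_0,v_7] + [v_0,v_4].
As a 27×18 matrix over Z this has rank 18, with invariant factors (1,1,1,1,1,1,1,1,1,1,1,1,1,1,1,1,1,2).

Reading off H_k = ker ∂_k / im ∂_{k+1}:

  H_0: rank C_0 − rank ∂_1 = 9 − 8 = 1, and the invariant factors of ∂_1 are all 1, so H_0 = Z.
  H_1: rank ker ∂_1 − rank ∂_2 = (27 − 8) − 18 = 1, and ∂_2 has invariant factor 2 > 1, so H_1 = Z ⊕ Z/2Z.
  H_2: rank ker ∂_2 − rank ∂_3 = (18 − 18) − 0 = 0, and there is no ∂_3, so H_2 = 0.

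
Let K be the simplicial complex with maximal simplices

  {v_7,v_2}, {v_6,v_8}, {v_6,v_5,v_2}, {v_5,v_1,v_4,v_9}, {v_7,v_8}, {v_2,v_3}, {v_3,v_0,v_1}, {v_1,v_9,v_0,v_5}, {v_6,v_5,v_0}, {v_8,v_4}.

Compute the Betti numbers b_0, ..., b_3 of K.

Take the total order v_0 < v_1 < v_2 < v_3 < v_4 < v_5 < v_6 < v_7 < v_8 < v_9 on the vertex set. Then K (dimension 3) consists of the simplices:

  0-simplices (10): [v_0], [v_1], [v_2], [v_3], [v_4], [v_5], [v_6], [v_7], [v_8], [v_9]
  1-simplices (20): (20 of them)
  2-simplices (10): [v_0,v_1,v_3], [v_0,v_1,v_5], [v_0,v_1,v_9], [v_0,v_5,v_6], [v_0,v_5,v_9], [v_1,v_4,v_5], [v_1,v_4,v_9], [v_1,v_5,v_9], [v_2,v_5,v_6], [v_4,v_5,v_9]
  3-simplices (2): [v_0,v_1,v_5,v_9], [v_1,v_4,v_5,v_9]

giving chain groups C_0 ≅ Z^10, C_1 ≅ Z^20, C_2 ≅ Z^10, C_3 ≅ Z^2.

The boundary map ∂_1: C_1 → C_0 is given by ∂[p,q] = [q] − [p]. For instance
  ∂[v_1,v_3] = [v_3] − [v_1].
As a 10×20 matrix over Z this has rank 9, with invariant factors (1,1,1,1,1,1,1,1,1).

The boundary map ∂_2: C_2 → C_1 sends each 2-simplex [p,q,r] to [q,r] − [p,r] + [p,q]. For instance
  ∂[v_1,v_5,v_9] = [v_5,v_9] − [v_1,v_9] + [v_1,v_5],
  ∂[v_0,v_1,v_9] = [v_1,v_9] − [v_0,v_9] + [v_0,v_1].
The 20×10 boundary matrix has rank 8 and Smith normal form diag(1,1,1,1,1,1,1,1).

Boundary ∂_3: C_3 → C_2 sends each 3-simplex σ to the alternating sum Σ_i (−1)^i (σ with its i-th vertex removed). For instance
  ∂[v_1,v_4,v_5,v_9] = [v_4,v_5,v_9] − [v_1,v_5,v_9] + [v_1,v_4,v_9] − [v_1,v_4,v_5],
  ∂[v_0,v_1,v_5,v_9] = [v_1,v_5,v_9] − [v_0,v_5,v_9] + [v_0,v_1,v_9] − [v_0,v_1,v_5].
As a 10×2 matrix over Z this has rank 2, with invariant factors (1,1).

Computing H_k = (kernel of ∂_k) / (image of ∂_{k+1}):

  H_0: rank C_0 − rank ∂_1 = 10 − 9 = 1, and the invariant factors of ∂_1 are all 1, so H_0 = Z.
  H_1: rank ker ∂_1 − rank ∂_2 = (20 − 9) − 8 = 3, and the invariant factors of ∂_2 are all 1, so H_1 = Z^3.
  H_2: rank ker ∂_2 − rank ∂_3 = (10 − 8) − 2 = 0, and the invariant factors of ∂_3 are all 1, so H_2 = 0.
  H_3: rank ker ∂_3 − rank ∂_4 = (2 − 2) − 0 = 0, and there is no ∂_4, so H_3 = 0.

Hence the Betti numbers are b_0 = 1, b_1 = 3, b_2 = 0, b_3 = 0.

b_0 = 1, b_1 = 3, b_2 = 0, b_3 = 0.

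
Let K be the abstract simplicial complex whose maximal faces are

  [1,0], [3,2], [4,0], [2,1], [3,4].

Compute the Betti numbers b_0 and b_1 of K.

Fix the vertex order 0 < 1 < 2 < 3 < 4 and write every simplex with vertices in increasing order. Then dim K = 1 and the simplices of K are:

  0-simplices (5): [0], [1], [2], [3], [4]
  1-simplices (5): [0,1], [0,4], [1,2], [2,3], [3,4]

giving chain groups C_0 ≅ Z^5, C_1 ≅ Z^5.

The boundary map ∂_1: C_1 → C_0 sends each edge [p,q] (with p < q) to q − p.
This gives a 5×5 integer matrix of rank 4; reducing to Smith normal form yields diagonal entries (1,1,1,1).

Reading off H_k = ker ∂_k / im ∂_{k+1}:

  H_0: rank C_0 − rank ∂_1 = 5 − 4 = 1, and the invariant factors of ∂_1 are all 1, so H_0 ≅ Z.
  H_1: rank ker ∂_1 − rank ∂_2 = (5 − 4) − 0 = 1, and there is no ∂_2, so H_1 ≅ Z.

Hence the Betti numbers are b_0 = 1, b_1 = 1.

b_0 = 1, b_1 = 1.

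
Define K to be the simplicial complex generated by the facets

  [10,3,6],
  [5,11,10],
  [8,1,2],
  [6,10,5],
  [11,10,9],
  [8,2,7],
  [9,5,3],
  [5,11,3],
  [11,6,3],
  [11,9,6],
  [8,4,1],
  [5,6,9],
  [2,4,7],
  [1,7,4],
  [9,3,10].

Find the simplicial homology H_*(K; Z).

K has 11 vertices, 25 edges, 15 triangles.
rank ∂_0 = 0, rank ∂_1 = 9 ⇒ b_0 = 11 − 0 − 9 = 2; all invariant factors of ∂_1 are 1 so no torsion. So H_0 ≅ Z^2.
rank ∂_1 = 9, rank ∂_2 = 15 ⇒ b_1 = 25 − 9 − 15 = 1; ∂_2 has invariant factor(s) [2] giving torsion. So H_1 ≅ Z ⊕ Z/2.
rank ∂_2 = 15, rank ∂_3 = 0 ⇒ b_2 = 15 − 15 − 0 = 0. So H_2 ≅ 0.

H_0 = Z^2,  H_1 = Z ⊕ Z/2,  H_2 = 0.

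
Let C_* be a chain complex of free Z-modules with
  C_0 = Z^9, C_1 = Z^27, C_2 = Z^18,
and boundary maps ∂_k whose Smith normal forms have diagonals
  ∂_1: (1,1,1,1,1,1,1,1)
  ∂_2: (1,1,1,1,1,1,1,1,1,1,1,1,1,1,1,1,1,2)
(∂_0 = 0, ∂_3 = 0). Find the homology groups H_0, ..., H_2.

H_0: b_0 = 9 − 0 − 8 = 1; torsion from ∂_1 factors > 1: none. So H_0 ≅ Z.
H_1: b_1 = 27 − 8 − 18 = 1; torsion from ∂_2 factors > 1: [2]. So H_1 ≅ Z ⊕ Z/2.
H_2: b_2 = 18 − 18 − 0 = 0; torsion from ∂_3 factors > 1: none. So H_2 ≅ 0.

H_0 ≅ Z,  H_1 ≅ Z ⊕ Z/2,  H_2 = 0.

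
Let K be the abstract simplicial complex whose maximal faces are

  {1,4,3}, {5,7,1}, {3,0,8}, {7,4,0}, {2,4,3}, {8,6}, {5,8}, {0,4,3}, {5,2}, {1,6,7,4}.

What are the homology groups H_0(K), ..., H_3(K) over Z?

H_0 = Z,  H_1 = Z^3,  H_2 = 0,  H_3 = 0.

K has 9 vertices, 20 edges, 10 triangles, 1 3-simplex.
rank ∂_0 = 0, rank ∂_1 = 8 ⇒ b_0 = 9 − 0 − 8 = 1; all invariant factors of ∂_1 are 1 so no torsion. So H_0 ≅ Z.
rank ∂_1 = 8, rank ∂_2 = 9 ⇒ b_1 = 20 − 8 − 9 = 3; all invariant factors of ∂_2 are 1 so no torsion. So H_1 ≅ Z^3.
rank ∂_2 = 9, rank ∂_3 = 1 ⇒ b_2 = 10 − 9 − 1 = 0; all invariant factors of ∂_3 are 1 so no torsion. So H_2 ≅ 0.
rank ∂_3 = 1, rank ∂_4 = 0 ⇒ b_3 = 1 − 1 − 0 = 0. So H_3 ≅ 0.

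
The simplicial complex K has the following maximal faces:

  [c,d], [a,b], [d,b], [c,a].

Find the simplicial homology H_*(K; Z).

H_0 ≅ Z,  H_1 ≅ Z.

We work with the vertex ordering a < b < c < d. The simplices of K, each written with vertices in increasing order, are:

  0-simplices (4): a, b, c, d
  1-simplices (4): ab, ac, bd, cd

giving chain groups C_0 ≅ Z^4, C_1 ≅ Z^4.

Boundary ∂_1: C_1 → C_0 maps an edge to its endpoints' difference, ∂[p,q] = q − p. For instance
  ∂bd = d − b.
The resulting 4×4 matrix has rank 3, and its Smith normal form has invariant factors (1,1,1).

Now H_k = ker ∂_k / im ∂_{k+1}, so:

  H_0: rank C_0 − rank ∂_1 = 4 − 3 = 1, and the invariant factors of ∂_1 are all 1, so H_0 = Z.
  H_1: rank ker ∂_1 − rank ∂_2 = (4 − 3) − 0 = 1, and there is no ∂_2, so H_1 = Z.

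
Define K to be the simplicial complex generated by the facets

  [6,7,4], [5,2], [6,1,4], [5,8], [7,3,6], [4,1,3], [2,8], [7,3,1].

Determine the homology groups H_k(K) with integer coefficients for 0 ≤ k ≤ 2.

Take the total order 1 < 2 < 3 < 4 < 5 < 6 < 7 < 8 on the vertex set. Then K (dimension 2) consists of the simplices:

  0-simplices (8): [1], [2], [3], [4], [5], [6], [7], [8]
  1-simplices (13): [1,3], [1,4], [1,6], [1,7], [2,5], [2,8], [3,4], [3,6], [3,7], [4,6], [4,7], [5,8], [6,7]
  2-simplices (5): [1,3,4], [1,3,7], [1,4,6], [3,6,7], [4,6,7]

giving chain groups C_0 ≅ Z^8, C_1 ≅ Z^13, C_2 ≅ Z^5.

The boundary map ∂_1: C_1 → C_0 is given by ∂[p,q] = [q] − [p].
The 8×13 boundary matrix has rank 6 and Smith normal form diag(1,1,1,1,1,1).

The boundary map ∂_2: C_2 → C_1 acts by ∂[p,q,r] = [q,r] − [p,r] + [p,q]. For instance
  ∂[1,3,4] = [3,4] − [1,4] + [1,3],
  ∂[1,3,7] = [3,7] − [1,7] + [1,3].
The resulting 13×5 matrix has rank 5, and its Smith normal form has invariant factors (1,1,1,1,1).

From H_k ≅ ker(∂_k) / im(∂_{k+1}) we obtain:

  H_0: rank C_0 − rank ∂_1 = 8 − 6 = 2, and the invariant factors of ∂_1 are all 1, so H_0 ≅ Z^2.
  H_1: rank ker ∂_1 − rank ∂_2 = (13 − 6) − 5 = 2, and the invariant factors of ∂_2 are all 1, so H_1 ≅ Z^2.
  H_2: rank ker ∂_2 − rank ∂_3 = (5 − 5) − 0 = 0, and there is no ∂_3, so H_2 ≅ 0.

As a check, the Euler characteristic is 8 − 13 + 5 = 0, which agrees with 2 − 2 + 0 = 0.
(K is a triangulation of the disjoint union of the circle S^1 and the Möbius band.)

H_0 ≅ Z^2,  H_1 ≅ Z^2,  H_2 = 0.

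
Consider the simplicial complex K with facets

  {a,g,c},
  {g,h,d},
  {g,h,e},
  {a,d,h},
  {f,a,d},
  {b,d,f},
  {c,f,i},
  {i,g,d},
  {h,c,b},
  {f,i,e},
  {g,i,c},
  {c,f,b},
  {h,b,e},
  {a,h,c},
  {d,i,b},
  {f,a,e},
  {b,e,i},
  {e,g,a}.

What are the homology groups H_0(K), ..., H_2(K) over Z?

We work with the vertex ordering a < b < c < d < e < f < g < h < i. The simplices of K, each written with vertices in increasing order, are:

  0-simplices (9): a, b, c, d, e, f, g, h, i
  1-simplices (27): ac, ad, ae, af, ag, ah, bc, bd, be, bf, bh, bi, cf, cg, ch, ci, df, dg, dh, di, ef, eg, eh, ei, fi, gh, gi
  2-simplices (18): acg, ach, adf, adh, aef, aeg, bcf, bch, bdf, bdi, beh, bei, cfi, cgi, dgh, dgi, efi, egh

Hence C_0 ≅ Z^9, C_1 ≅ Z^27, C_2 ≅ Z^18.

The boundary map ∂_1: C_1 → C_0 sends each edge [p,q] (with p < q) to q − p.
As a 9×27 matrix over Z this has rank 8, with invariant factors (1,1,1,1,1,1,1,1).

Boundary ∂_2: C_2 → C_1 maps a triangle to the signed sum of its edges. For instance
  ∂aeg = eg − ag + ae,
  ∂cfi = fi − ci + cf.
The resulting 27×18 matrix has rank 18, and its Smith normal form has invariant factors (1,1,1,1,1,1,1,1,1,1,1,1,1,1,1,1,1,2).

Now H_k = ker ∂_k / im ∂_{k+1}, so:

  H_0: rank C_0 − rank ∂_1 = 9 − 8 = 1, and the invariant factors of ∂_1 are all 1, so H_0 ≅ Z.
  H_1: rank ker ∂_1 − rank ∂_2 = (27 − 8) − 18 = 1, and ∂_2 has invariant factor 2 > 1, so H_1 ≅ Z ⊕ Z_2.
  H_2: rank ker ∂_2 − rank ∂_3 = (18 − 18) − 0 = 0, and there is no ∂_3, so H_2 ≅ 0.

As a check, the Euler characteristic is 9 − 27 + 18 = 0, which agrees with 1 − 1 + 0 = 0.
(K is a triangulation of the Klein bottle.)

H_0 = Z,  H_1 = Z ⊕ Z_2,  H_2 = 0.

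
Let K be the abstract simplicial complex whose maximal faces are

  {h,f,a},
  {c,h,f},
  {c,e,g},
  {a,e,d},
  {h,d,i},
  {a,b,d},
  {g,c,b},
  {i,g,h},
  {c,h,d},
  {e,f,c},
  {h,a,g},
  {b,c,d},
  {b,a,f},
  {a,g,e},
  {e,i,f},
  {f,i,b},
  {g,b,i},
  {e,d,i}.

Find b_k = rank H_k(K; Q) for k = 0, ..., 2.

K has 9 vertices, 27 edges, 18 triangles.
rank ∂_0 = 0, rank ∂_1 = 8 ⇒ b_0 = 9 − 0 − 8 = 1; all invariant factors of ∂_1 are 1 so no torsion. So H_0 ≅ Z.
rank ∂_1 = 8, rank ∂_2 = 17 ⇒ b_1 = 27 − 8 − 17 = 2; all invariant factors of ∂_2 are 1 so no torsion. So H_1 ≅ Z^2.
rank ∂_2 = 17, rank ∂_3 = 0 ⇒ b_2 = 18 − 17 − 0 = 1. So H_2 ≅ Z.

b_0 = 1, b_1 = 2, b_2 = 1.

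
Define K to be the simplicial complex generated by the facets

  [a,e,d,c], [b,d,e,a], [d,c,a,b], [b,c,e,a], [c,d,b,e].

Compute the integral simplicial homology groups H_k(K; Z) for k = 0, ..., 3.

Take the total order a < b < c < d < e on the vertex set. Then K (dimension 3) consists of the simplices:

  0-simplices (5): a, b, c, d, e
  1-simplices (10): ab, ac, ad, ae, bc, bd, be, cd, ce, de
  2-simplices (10): abc, abd, abe, acd, ace, ade, bcd, bce, bde, cde
  3-simplices (5): abcd, abce, abde, acde, bcde

so the chain groups are C_0 ≅ Z^5, C_1 ≅ Z^10, C_2 ≅ Z^10, C_3 ≅ Z^5.

The boundary map ∂_1: C_1 → C_0 is given by ∂[p,q] = [q] − [p]. For instance
  ∂ac = c − a.
This gives a 5×10 integer matrix of rank 4; reducing to Smith normal form yields diagonal entries (1,1,1,1).

The boundary map ∂_2: C_2 → C_1 sends each 2-simplex [p,q,r] to [q,r] − [p,r] + [p,q]. For instance
  ∂bcd = cd − bd + bc,
  ∂ade = de − ae + ad.
The resulting 10×10 matrix has rank 6, and its Smith normal form has invariant factors (1,1,1,1,1,1).

∂_3: C_3 → C_2 sends each 3-simplex σ to the alternating sum Σ_i (−1)^i (σ with its i-th vertex removed). For instance
  ∂abcd = bcd − acd + abd − abc,
  ∂acde = cde − ade + ace − acd.
The resulting 10×5 matrix has rank 4, and its Smith normal form has invariant factors (1,1,1,1).

Reading off H_k = ker ∂_k / im ∂_{k+1}:

  H_0: rank C_0 − rank ∂_1 = 5 − 4 = 1, and the invariant factors of ∂_1 are all 1, so H_0 = Z.
  H_1: rank ker ∂_1 − rank ∂_2 = (10 − 4) − 6 = 0, and the invariant factors of ∂_2 are all 1, so H_1 = 0.
  H_2: rank ker ∂_2 − rank ∂_3 = (10 − 6) − 4 = 0, and the invariant factors of ∂_3 are all 1, so H_2 = 0.
  H_3: rank ker ∂_3 − rank ∂_4 = (5 − 4) − 0 = 1, and there is no ∂_4, so H_3 = Z.

As a check, the Euler characteristic is 5 − 10 + 10 − 5 = 0, which agrees with 1 − 0 + 0 − 1 = 0.

H_0 = Z,  H_1 = 0,  H_2 = 0,  H_3 = Z.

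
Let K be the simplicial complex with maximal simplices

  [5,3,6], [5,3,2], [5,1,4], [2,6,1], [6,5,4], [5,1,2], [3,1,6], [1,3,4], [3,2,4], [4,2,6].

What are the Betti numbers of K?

Order the vertices as 1 < 2 < 3 < 4 < 5 < 6. Listing each simplex with vertices in this order, K has dimension 2 with simplices:

  0-simplices (6): [1], [2], [3], [4], [5], [6]
  1-simplices (15): [1,2], [1,3], [1,4], [1,5], [1,6], [2,3], [2,4], [2,5], [2,6], [3,4], [3,5], [3,6], [4,5], [4,6], [5,6]
  2-simplices (10): [1,2,5], [1,2,6], [1,3,4], [1,3,6], [1,4,5], [2,3,4], [2,3,5], [2,4,6], [3,5,6], [4,5,6]

giving chain groups C_0 ≅ Z^6, C_1 ≅ Z^15, C_2 ≅ Z^10.

∂_1: C_1 → C_0 sends each edge [p,q] (with p < q) to q − p. For instance
  ∂[4,5] = [5] − [4].
The resulting 6×15 matrix has rank 5, and its Smith normal form has invariant factors (1,1,1,1,1).

The boundary map ∂_2: C_2 → C_1 acts by ∂[p,q,r] = [q,r] − [p,r] + [p,q]. For instance
  ∂[2,4,6] = [4,6] − [2,6] + [2,4],
  ∂[2,3,5] = [3,5] − [2,5] + [2,3].
The resulting 15×10 matrix has rank 10, and its Smith normal form has invariant factors (1,1,1,1,1,1,1,1,1,2).

Reading off H_k = ker ∂_k / im ∂_{k+1}:

  H_0: rank C_0 − rank ∂_1 = 6 − 5 = 1, and the invariant factors of ∂_1 are all 1, so H_0 = Z.
  H_1: rank ker ∂_1 − rank ∂_2 = (15 − 5) − 10 = 0, and ∂_2 has invariant factor 2 > 1, so H_1 = Z/2.
  H_2: rank ker ∂_2 − rank ∂_3 = (10 − 10) − 0 = 0, and there is no ∂_3, so H_2 = 0.

As a check, the Euler characteristic is 6 − 15 + 10 = 1, which agrees with 1 − 0 + 0 = 1.
(K is a triangulation of the real projective plane RP^2.)

Hence the Betti numbers are b_0 = 1, b_1 = 0, b_2 = 0.

b_0 = 1, b_1 = 0, b_2 = 0.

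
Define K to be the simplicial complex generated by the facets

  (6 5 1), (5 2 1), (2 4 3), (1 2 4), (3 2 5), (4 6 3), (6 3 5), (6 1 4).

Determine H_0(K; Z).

H_0 ≅ Z.

K has 6 vertices, 12 edges, 8 triangles.
rank ∂_0 = 0, rank ∂_1 = 5 ⇒ b_0 = 6 − 0 − 5 = 1; all invariant factors of ∂_1 are 1 so no torsion. So H_0 = Z.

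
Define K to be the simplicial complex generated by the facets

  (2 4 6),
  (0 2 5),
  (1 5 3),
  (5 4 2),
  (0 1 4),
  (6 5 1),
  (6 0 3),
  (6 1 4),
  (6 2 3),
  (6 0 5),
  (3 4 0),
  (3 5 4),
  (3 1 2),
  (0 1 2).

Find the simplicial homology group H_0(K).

H_0 = Z.

Fix the vertex order 0 < 1 < 2 < 3 < 4 < 5 < 6 and write every simplex with vertices in increasing order. Then dim K = 2 and the simplices of K are:

  0-simplices (7): [0], [1], [2], [3], [4], [5], [6]
  1-simplices (21): [0,1], [0,2], [0,3], [0,4], [0,5], [0,6], [1,2], [1,3], [1,4], [1,5], [1,6], [2,3], [2,4], [2,5], [2,6], [3,4], [3,5], [3,6], [4,5], [4,6], [5,6]
  2-simplices (14): [0,1,2], [0,1,4], [0,2,5], [0,3,4], [0,3,6], [0,5,6], [1,2,3], [1,3,5], [1,4,6], [1,5,6], [2,3,6], [2,4,5], [2,4,6], [3,4,5]

so the chain groups are C_0 ≅ Z^7, C_1 ≅ Z^21, C_2 ≅ Z^14.

Boundary ∂_1: C_1 → C_0 maps an edge to its endpoints' difference, ∂[p,q] = q − p. For instance
  ∂[0,5] = [5] − [0].
The resulting 7×21 matrix has rank 6, and its Smith normal form has invariant factors (1,1,1,1,1,1).

Boundary ∂_2: C_2 → C_1 maps a triangle to the signed sum of its edges. For instance
  ∂[0,1,2] = [1,2] − [0,2] + [0,1],
  ∂[2,4,6] = [4,6] − [2,6] + [2,4].
This gives a 21×14 integer matrix of rank 13; reducing to Smith normal form yields diagonal entries (1,1,1,1,1,1,1,1,1,1,1,1,1).

Now H_k = ker ∂_k / im ∂_{k+1}, so:

  H_0: rank C_0 − rank ∂_1 = 7 − 6 = 1, and the invariant factors of ∂_1 are all 1, so H_0 ≅ Z.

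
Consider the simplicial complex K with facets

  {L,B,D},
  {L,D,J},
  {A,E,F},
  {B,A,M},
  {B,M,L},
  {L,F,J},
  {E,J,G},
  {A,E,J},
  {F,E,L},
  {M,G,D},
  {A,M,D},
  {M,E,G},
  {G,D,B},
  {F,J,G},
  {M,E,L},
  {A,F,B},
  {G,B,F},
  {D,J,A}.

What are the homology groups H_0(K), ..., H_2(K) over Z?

Order the vertices as A < B < D < E < F < G < J < L < M. Listing each simplex with vertices in this order, K has dimension 2 with simplices:

  0-simplices (9): A, B, D, E, F, G, J, L, M
  1-simplices (27): AB, AD, AE, AF, AJ, AM, BD, BF, BG, BL, BM, DG, DJ, DL, DM, EF, EG, EJ, EL, EM, FG, FJ, FL, GJ, GM, JL, LM
  2-simplices (18): ABF, ABM, ADJ, ADM, AEF, AEJ, BDG, BDL, BFG, BLM, DGM, DJL, EFL, EGJ, EGM, ELM, FGJ, FJL

Hence C_0 ≅ Z^9, C_1 ≅ Z^27, C_2 ≅ Z^18.

∂_1: C_1 → C_0 maps an edge to its endpoints' difference, ∂[p,q] = q − p. For instance
  ∂EJ = J − E.
As a 9×27 matrix over Z this has rank 8, with invariant factors (1,1,1,1,1,1,1,1).

Boundary ∂_2: C_2 → C_1 maps a triangle to the signed sum of its edges. For instance
  ∂FJL = JL − FL + FJ,
  ∂ADM = DM − AM + AD.
The resulting 27×18 matrix has rank 18, and its Smith normal form has invariant factors (1,1,1,1,1,1,1,1,1,1,1,1,1,1,1,1,1,2).

Now H_k = ker ∂_k / im ∂_{k+1}, so:

  H_0: rank C_0 − rank ∂_1 = 9 − 8 = 1, and the invariant factors of ∂_1 are all 1, so H_0 ≅ Z.
  H_1: rank ker ∂_1 − rank ∂_2 = (27 − 8) − 18 = 1, and ∂_2 has invariant factor 2 > 1, so H_1 ≅ Z ⊕ Z/2.
  H_2: rank ker ∂_2 − rank ∂_3 = (18 − 18) − 0 = 0, and there is no ∂_3, so H_2 ≅ 0.

H_0 ≅ Z,  H_1 ≅ Z ⊕ Z/2,  H_2 = 0.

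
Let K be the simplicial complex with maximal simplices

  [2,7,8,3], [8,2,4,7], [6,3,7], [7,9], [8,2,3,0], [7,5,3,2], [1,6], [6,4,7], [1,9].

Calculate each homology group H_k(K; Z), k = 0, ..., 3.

Take the total order 0 < 1 < 2 < 3 < 4 < 5 < 6 < 7 < 8 < 9 on the vertex set. Then K (dimension 3) consists of the simplices:

  0-simplices (10): [0], [1], [2], [3], [4], [5], [6], [7], [8], [9]
  1-simplices (21): [0,2], [0,3], [0,8], [1,6], [1,9], [2,3], [2,4], [2,5], [2,7], [2,8], [3,5], [3,6], [3,7], [3,8], [4,6], [4,7], [4,8], [5,7], [6,7], [7,8], [7,9]
  2-simplices (15): [0,2,3], [0,2,8], [0,3,8], [2,3,5], [2,3,7], [2,3,8], [2,4,7], [2,4,8], [2,5,7], [2,7,8], [3,5,7], [3,6,7], [3,7,8], [4,6,7], [4,7,8]
  3-simplices (4): [0,2,3,8], [2,3,5,7], [2,3,7,8], [2,4,7,8]

so the chain groups are C_0 ≅ Z^10, C_1 ≅ Z^21, C_2 ≅ Z^15, C_3 ≅ Z^4.

Boundary ∂_1: C_1 → C_0 maps an edge to its endpoints' difference, ∂[p,q] = q − p. For instance
  ∂[3,6] = [6] − [3].
The resulting 10×21 matrix has rank 9, and its Smith normal form has invariant factors (1,1,1,1,1,1,1,1,1).

The boundary map ∂_2: C_2 → C_1 sends each 2-simplex [p,q,r] to [q,r] − [p,r] + [p,q]. For instance
  ∂[2,3,5] = [3,5] − [2,5] + [2,3],
  ∂[4,6,7] = [6,7] − [4,7] + [4,6].
As a 21×15 matrix over Z this has rank 11, with invariant factors (1,1,1,1,1,1,1,1,1,1,1).

Boundary ∂_3: C_3 → C_2 sends each 3-simplex σ to the alternating sum Σ_i (−1)^i (σ with its i-th vertex removed). For instance
  ∂[2,3,7,8] = [3,7,8] − [2,7,8] + [2,3,8] − [2,3,7],
  ∂[0,2,3,8] = [2,3,8] − [0,3,8] + [0,2,8] − [0,2,3].
The 15×4 boundary matrix has rank 4 and Smith normal form diag(1,1,1,1).

Now H_k = ker ∂_k / im ∂_{k+1}, so:

  H_0: rank C_0 − rank ∂_1 = 10 − 9 = 1, and the invariant factors of ∂_1 are all 1, so H_0 = Z.
  H_1: rank ker ∂_1 − rank ∂_2 = (21 − 9) − 11 = 1, and the invariant factors of ∂_2 are all 1, so H_1 = Z.
  H_2: rank ker ∂_2 − rank ∂_3 = (15 − 11) − 4 = 0, and the invariant factors of ∂_3 are all 1, so H_2 = 0.
  H_3: rank ker ∂_3 − rank ∂_4 = (4 − 4) − 0 = 0, and there is no ∂_4, so H_3 = 0.

As a check, the Euler characteristic is 10 − 21 + 15 − 4 = 0, which agrees with 1 − 1 + 0 − 0 = 0.

H_0 = Z,  H_1 = Z,  H_2 = 0,  H_3 = 0.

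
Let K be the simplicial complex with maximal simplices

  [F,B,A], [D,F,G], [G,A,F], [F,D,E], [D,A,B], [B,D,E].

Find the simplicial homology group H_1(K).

We work with the vertex ordering A < B < D < E < F < G. The simplices of K, each written with vertices in increasing order, are:

  0-simplices (6): A, B, D, E, F, G
  1-simplices (12): AB, AD, AF, AG, BD, BE, BF, DE, DF, DG, EF, FG
  2-simplices (6): ABD, ABF, AFG, BDE, DEF, DFG

so the chain groups are C_0 ≅ Z^6, C_1 ≅ Z^12, C_2 ≅ Z^6.

∂_1: C_1 → C_0 sends each edge [p,q] (with p < q) to q − p.
This gives a 6×12 integer matrix of rank 5; reducing to Smith normal form yields diagonal entries (1,1,1,1,1).

Boundary ∂_2: C_2 → C_1 maps a triangle to the signed sum of its edges. For instance
  ∂BDE = DE − BE + BD,
  ∂ABD = BD − AD + AB.
The resulting 12×6 matrix has rank 6, and its Smith normal form has invariant factors (1,1,1,1,1,1).

From H_k ≅ ker(∂_k) / im(∂_{k+1}) we obtain:

  H_1: rank ker ∂_1 − rank ∂_2 = (12 − 5) − 6 = 1, and the invariant factors of ∂_2 are all 1, so H_1 ≅ Z.

H_1 = Z.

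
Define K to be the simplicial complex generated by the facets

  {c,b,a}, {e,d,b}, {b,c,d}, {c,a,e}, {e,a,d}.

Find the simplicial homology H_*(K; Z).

Fix the vertex order a < b < c < d < e and write every simplex with vertices in increasing order. Then dim K = 2 and the simplices of K are:

  0-simplices (5): a, b, c, d, e
  1-simplices (10): ab, ac, ad, ae, bc, bd, be, cd, ce, de
  2-simplices (5): abc, ace, ade, bcd, bde

Hence C_0 ≅ Z^5, C_1 ≅ Z^10, C_2 ≅ Z^5.

Boundary ∂_1: C_1 → C_0 is given by ∂[p,q] = [q] − [p]. For instance
  ∂bc = c − b.
The resulting 5×10 matrix has rank 4, and its Smith normal form has invariant factors (1,1,1,1).

The boundary map ∂_2: C_2 → C_1 sends each 2-simplex [p,q,r] to [q,r] − [p,r] + [p,q]. For instance
  ∂ace = ce − ae + ac,
  ∂ade = de − ae + ad.
As a 10×5 matrix over Z this has rank 5, with invariant factors (1,1,1,1,1).

Reading off H_k = ker ∂_k / im ∂_{k+1}:

  H_0: rank C_0 − rank ∂_1 = 5 − 4 = 1, and the invariant factors of ∂_1 are all 1, so H_0 = Z.
  H_1: rank ker ∂_1 − rank ∂_2 = (10 − 4) − 5 = 1, and the invariant factors of ∂_2 are all 1, so H_1 = Z.
  H_2: rank ker ∂_2 − rank ∂_3 = (5 − 5) − 0 = 0, and there is no ∂_3, so H_2 = 0.

As a check, the Euler characteristic is 5 − 10 + 5 = 0, which agrees with 1 − 1 + 0 = 0.

H_0 = Z,  H_1 = Z,  H_2 = 0.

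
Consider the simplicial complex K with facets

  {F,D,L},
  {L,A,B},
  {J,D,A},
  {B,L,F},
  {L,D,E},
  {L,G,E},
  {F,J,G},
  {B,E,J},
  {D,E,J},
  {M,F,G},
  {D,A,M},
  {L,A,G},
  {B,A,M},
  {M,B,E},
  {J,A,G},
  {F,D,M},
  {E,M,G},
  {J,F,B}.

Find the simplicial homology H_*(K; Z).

H_0 = Z,  H_1 = Z^2,  H_2 = Z.

We work with the vertex ordering A < B < D < E < F < G < J < L < M. The simplices of K, each written with vertices in increasing order, are:

  0-simplices (9): A, B, D, E, F, G, J, L, M
  1-simplices (27): AB, AD, AG, AJ, AL, AM, BE, BF, BJ, BL, BM, DE, DF, DJ, DL, DM, EG, EJ, EL, EM, FG, FJ, FL, FM, GJ, GL, GM
  2-simplices (18): ABL, ABM, ADJ, ADM, AGJ, AGL, BEJ, BEM, BFJ, BFL, DEJ, DEL, DFL, DFM, EGL, EGM, FGJ, FGM

so the chain groups are C_0 ≅ Z^9, C_1 ≅ Z^27, C_2 ≅ Z^18.

∂_1: C_1 → C_0 sends each edge [p,q] (with p < q) to q − p. For instance
  ∂AG = G − A.
As a 9×27 matrix over Z this has rank 8, with invariant factors (1,1,1,1,1,1,1,1).

The boundary map ∂_2: C_2 → C_1 acts by ∂[p,q,r] = [q,r] − [p,r] + [p,q]. For instance
  ∂DEL = EL − DL + DE,
  ∂DEJ = EJ − DJ + DE.
The resulting 27×18 matrix has rank 17, and its Smith normal form has invariant factors (1,1,1,1,1,1,1,1,1,1,1,1,1,1,1,1,1).

From H_k ≅ ker(∂_k) / im(∂_{k+1}) we obtain:

  H_0: rank C_0 − rank ∂_1 = 9 − 8 = 1, and the invariant factors of ∂_1 are all 1, so H_0 ≅ Z.
  H_1: rank ker ∂_1 − rank ∂_2 = (27 − 8) − 17 = 2, and the invariant factors of ∂_2 are all 1, so H_1 ≅ Z^2.
  H_2: rank ker ∂_2 − rank ∂_3 = (18 − 17) − 0 = 1, and there is no ∂_3, so H_2 ≅ Z.

As a check, the Euler characteristic is 9 − 27 + 18 = 0, which agrees with 1 − 2 + 1 = 0.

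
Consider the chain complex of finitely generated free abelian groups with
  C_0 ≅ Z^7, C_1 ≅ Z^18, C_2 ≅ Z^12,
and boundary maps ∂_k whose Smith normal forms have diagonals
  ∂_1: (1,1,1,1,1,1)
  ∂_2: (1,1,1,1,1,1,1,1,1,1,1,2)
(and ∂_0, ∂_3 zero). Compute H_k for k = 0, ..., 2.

H_0 ≅ Z,  H_1 ≅ Z/2,  H_2 = 0.

H_0: b_0 = 7 − 0 − 6 = 1; torsion from ∂_1 factors > 1: none. So H_0 ≅ Z.
H_1: b_1 = 18 − 6 − 12 = 0; torsion from ∂_2 factors > 1: [2]. So H_1 ≅ Z/2.
H_2: b_2 = 12 − 12 − 0 = 0; torsion from ∂_3 factors > 1: none. So H_2 ≅ 0.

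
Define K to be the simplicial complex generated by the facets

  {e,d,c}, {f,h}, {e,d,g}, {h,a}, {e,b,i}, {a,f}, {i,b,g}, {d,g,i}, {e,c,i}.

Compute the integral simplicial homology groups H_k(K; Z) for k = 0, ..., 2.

H_0 ≅ Z^2,  H_1 ≅ Z^2,  H_2 = 0.

Take the total order a < b < c < d < e < f < g < h < i on the vertex set. Then K (dimension 2) consists of the simplices:

  0-simplices (9): a, b, c, d, e, f, g, h, i
  1-simplices (15): af, ah, be, bg, bi, cd, ce, ci, de, dg, di, eg, ei, fh, gi
  2-simplices (6): bei, bgi, cde, cei, deg, dgi

giving chain groups C_0 ≅ Z^9, C_1 ≅ Z^15, C_2 ≅ Z^6.

The boundary map ∂_1: C_1 → C_0 maps an edge to its endpoints' difference, ∂[p,q] = q − p. For instance
  ∂ei = i − e.
The resulting 9×15 matrix has rank 7, and its Smith normal form has invariant factors (1,1,1,1,1,1,1).

The boundary map ∂_2: C_2 → C_1 maps a triangle to the signed sum of its edges. For instance
  ∂deg = eg − dg + de,
  ∂bei = ei − bi + be.
As a 15×6 matrix over Z this has rank 6, with invariant factors (1,1,1,1,1,1).

From H_k ≅ ker(∂_k) / im(∂_{k+1}) we obtain:

  H_0: rank C_0 − rank ∂_1 = 9 − 7 = 2, and the invariant factors of ∂_1 are all 1, so H_0 ≅ Z^2.
  H_1: rank ker ∂_1 − rank ∂_2 = (15 − 7) − 6 = 2, and the invariant factors of ∂_2 are all 1, so H_1 ≅ Z^2.
  H_2: rank ker ∂_2 − rank ∂_3 = (6 − 6) − 0 = 0, and there is no ∂_3, so H_2 ≅ 0.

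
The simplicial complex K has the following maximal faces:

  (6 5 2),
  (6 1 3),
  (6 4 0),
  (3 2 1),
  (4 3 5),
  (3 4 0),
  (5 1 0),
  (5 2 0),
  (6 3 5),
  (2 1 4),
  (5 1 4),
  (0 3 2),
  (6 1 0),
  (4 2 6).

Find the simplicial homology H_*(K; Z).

We work with the vertex ordering 0 < 1 < 2 < 3 < 4 < 5 < 6. The simplices of K, each written with vertices in increasing order, are:

  0-simplices (7): [0], [1], [2], [3], [4], [5], [6]
  1-simplices (21): [0,1], [0,2], [0,3], [0,4], [0,5], [0,6], [1,2], [1,3], [1,4], [1,5], [1,6], [2,3], [2,4], [2,5], [2,6], [3,4], [3,5], [3,6], [4,5], [4,6], [5,6]
  2-simplices (14): [0,1,5], [0,1,6], [0,2,3], [0,2,5], [0,3,4], [0,4,6], [1,2,3], [1,2,4], [1,3,6], [1,4,5], [2,4,6], [2,5,6], [3,4,5], [3,5,6]

giving chain groups C_0 ≅ Z^7, C_1 ≅ Z^21, C_2 ≅ Z^14.

The boundary map ∂_1: C_1 → C_0 maps an edge to its endpoints' difference, ∂[p,q] = q − p.
The resulting 7×21 matrix has rank 6, and its Smith normal form has invariant factors (1,1,1,1,1,1).

The boundary map ∂_2: C_2 → C_1 sends each 2-simplex [p,q,r] to [q,r] − [p,r] + [p,q]. For instance
  ∂[0,1,5] = [1,5] − [0,5] + [0,1],
  ∂[1,3,6] = [3,6] − [1,6] + [1,3].
The 21×14 boundary matrix has rank 13 and Smith normal form diag(1,1,1,1,1,1,1,1,1,1,1,1,1).

Reading off H_k = ker ∂_k / im ∂_{k+1}:

  H_0: rank C_0 − rank ∂_1 = 7 − 6 = 1, and the invariant factors of ∂_1 are all 1, so H_0 ≅ Z.
  H_1: rank ker ∂_1 − rank ∂_2 = (21 − 6) − 13 = 2, and the invariant factors of ∂_2 are all 1, so H_1 ≅ Z^2.
  H_2: rank ker ∂_2 − rank ∂_3 = (14 − 13) − 0 = 1, and there is no ∂_3, so H_2 ≅ Z.

H_0 = Z,  H_1 = Z^2,  H_2 = Z.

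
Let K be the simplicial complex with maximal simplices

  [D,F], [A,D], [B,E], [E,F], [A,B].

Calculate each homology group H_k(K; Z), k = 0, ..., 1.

H_0 = Z,  H_1 = Z.

We work with the vertex ordering A < B < D < E < F. The simplices of K, each written with vertices in increasing order, are:

  0-simplices (5): A, B, D, E, F
  1-simplices (5): AB, AD, BE, DF, EF

giving chain groups C_0 ≅ Z^5, C_1 ≅ Z^5.

The boundary map ∂_1: C_1 → C_0 maps an edge to its endpoints' difference, ∂[p,q] = q − p. For instance
  ∂AB = B − A.
This gives a 5×5 integer matrix of rank 4; reducing to Smith normal form yields diagonal entries (1,1,1,1).

Computing H_k = (kernel of ∂_k) / (image of ∂_{k+1}):

  H_0: rank C_0 − rank ∂_1 = 5 − 4 = 1, and the invariant factors of ∂_1 are all 1, so H_0 = Z.
  H_1: rank ker ∂_1 − rank ∂_2 = (5 − 4) − 0 = 1, and there is no ∂_2, so H_1 = Z.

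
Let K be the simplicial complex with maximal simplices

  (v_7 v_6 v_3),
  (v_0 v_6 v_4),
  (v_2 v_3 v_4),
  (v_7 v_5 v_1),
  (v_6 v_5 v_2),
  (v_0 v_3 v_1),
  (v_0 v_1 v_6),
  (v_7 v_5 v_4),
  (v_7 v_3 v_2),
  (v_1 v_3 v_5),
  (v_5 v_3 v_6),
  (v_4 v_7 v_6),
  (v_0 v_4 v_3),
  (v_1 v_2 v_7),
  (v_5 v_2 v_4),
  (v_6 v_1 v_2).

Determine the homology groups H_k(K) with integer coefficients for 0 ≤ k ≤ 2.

H_0 ≅ Z,  H_1 ≅ Z^2,  H_2 ≅ Z.

Order the vertices as v_0 < v_1 < v_2 < v_3 < v_4 < v_5 < v_6 < v_7. Listing each simplex with vertices in this order, K has dimension 2 with simplices:

  0-simplices (8): [v_0], [v_1], [v_2], [v_3], [v_4], [v_5], [v_6], [v_7]
  1-simplices (24): (24 of them)
  2-simplices (16): (16 of them)

so the chain groups are C_0 ≅ Z^8, C_1 ≅ Z^24, C_2 ≅ Z^16.

∂_1: C_1 → C_0 is given by ∂[p,q] = [q] − [p]. For instance
  ∂[v_0,v_6] = [v_6] − [v_0].
The 8×24 boundary matrix has rank 7 and Smith normal form diag(1,1,1,1,1,1,1).

∂_2: C_2 → C_1 acts by ∂[p,q,r] = [q,r] − [p,r] + [p,q]. For instance
  ∂[v_2,v_5,v_6] = [v_5,v_6] − [v_2,v_6] + [v_2,v_5],
  ∂[v_0,v_3,v_4] = [v_3,v_4] − [v_0,v_4] + [v_0,v_3].
The resulting 24×16 matrix has rank 15, and its Smith normal form has invariant factors (1,1,1,1,1,1,1,1,1,1,1,1,1,1,1).

Now H_k = ker ∂_k / im ∂_{k+1}, so:

  H_0: rank C_0 − rank ∂_1 = 8 − 7 = 1, and the invariant factors of ∂_1 are all 1, so H_0 ≅ Z.
  H_1: rank ker ∂_1 − rank ∂_2 = (24 − 7) − 15 = 2, and the invariant factors of ∂_2 are all 1, so H_1 ≅ Z^2.
  H_2: rank ker ∂_2 − rank ∂_3 = (16 − 15) − 0 = 1, and there is no ∂_3, so H_2 ≅ Z.

(K is a triangulation of the torus T^2.)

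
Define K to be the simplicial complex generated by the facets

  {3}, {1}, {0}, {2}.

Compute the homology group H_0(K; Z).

Take the total order 0 < 1 < 2 < 3 on the vertex set. Then K (dimension 0) consists of the simplices:

  0-simplices (4): [0], [1], [2], [3]

giving chain groups C_0 ≅ Z^4.

Reading off H_k = ker ∂_k / im ∂_{k+1}:

  H_0: rank C_0 − rank ∂_1 = 4 − 0 = 4, and there is no ∂_1, so H_0 ≅ Z^4.

H_0 = Z^4.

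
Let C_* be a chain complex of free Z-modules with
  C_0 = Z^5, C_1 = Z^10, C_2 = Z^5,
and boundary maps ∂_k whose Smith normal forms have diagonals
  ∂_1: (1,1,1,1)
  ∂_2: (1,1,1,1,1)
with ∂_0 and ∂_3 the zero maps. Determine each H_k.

H_0: b_0 = 5 − 0 − 4 = 1; torsion from ∂_1 factors > 1: none. So H_0 = Z.
H_1: b_1 = 10 − 4 − 5 = 1; torsion from ∂_2 factors > 1: none. So H_1 = Z.
H_2: b_2 = 5 − 5 − 0 = 0; torsion from ∂_3 factors > 1: none. So H_2 = 0.

H_0 = Z,  H_1 = Z,  H_2 = 0.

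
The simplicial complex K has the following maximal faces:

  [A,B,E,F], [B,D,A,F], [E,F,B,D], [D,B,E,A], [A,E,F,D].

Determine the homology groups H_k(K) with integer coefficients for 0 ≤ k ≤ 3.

H_0 = Z,  H_1 = 0,  H_2 = 0,  H_3 = Z.

Take the total order A < B < D < E < F on the vertex set. Then K (dimension 3) consists of the simplices:

  0-simplices (5): A, B, D, E, F
  1-simplices (10): AB, AD, AE, AF, BD, BE, BF, DE, DF, EF
  2-simplices (10): ABD, ABE, ABF, ADE, ADF, AEF, BDE, BDF, BEF, DEF
  3-simplices (5): ABDE, ABDF, ABEF, ADEF, BDEF

Hence C_0 ≅ Z^5, C_1 ≅ Z^10, C_2 ≅ Z^10, C_3 ≅ Z^5.

The boundary map ∂_1: C_1 → C_0 is given by ∂[p,q] = [q] − [p]. For instance
  ∂BF = F − B.
This gives a 5×10 integer matrix of rank 4; reducing to Smith normal form yields diagonal entries (1,1,1,1).

Boundary ∂_2: C_2 → C_1 acts by ∂[p,q,r] = [q,r] − [p,r] + [p,q]. For instance
  ∂BDF = DF − BF + BD,
  ∂BDE = DE − BE + BD.
The 10×10 boundary matrix has rank 6 and Smith normal form diag(1,1,1,1,1,1).

The boundary map ∂_3: C_3 → C_2 sends each 3-simplex σ to the alternating sum Σ_i (−1)^i (σ with its i-th vertex removed). For instance
  ∂ABDE = BDE − ADE + ABE − ABD,
  ∂BDEF = DEF − BEF + BDF − BDE.
The resulting 10×5 matrix has rank 4, and its Smith normal form has invariant factors (1,1,1,1).

Reading off H_k = ker ∂_k / im ∂_{k+1}:

  H_0: rank C_0 − rank ∂_1 = 5 − 4 = 1, and the invariant factors of ∂_1 are all 1, so H_0 ≅ Z.
  H_1: rank ker ∂_1 − rank ∂_2 = (10 − 4) − 6 = 0, and the invariant factors of ∂_2 are all 1, so H_1 ≅ 0.
  H_2: rank ker ∂_2 − rank ∂_3 = (10 − 6) − 4 = 0, and the invariant factors of ∂_3 are all 1, so H_2 ≅ 0.
  H_3: rank ker ∂_3 − rank ∂_4 = (5 − 4) − 0 = 1, and there is no ∂_4, so H_3 ≅ Z.

As a check, the Euler characteristic is 5 − 10 + 10 − 5 = 0, which agrees with 1 − 0 + 0 − 1 = 0.
(K is a triangulation of the 3-sphere S^3.)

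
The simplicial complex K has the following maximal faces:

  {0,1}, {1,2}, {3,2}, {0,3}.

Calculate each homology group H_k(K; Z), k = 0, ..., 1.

H_0 ≅ Z,  H_1 ≅ Z.

Fix the vertex order 0 < 1 < 2 < 3 and write every simplex with vertices in increasing order. Then dim K = 1 and the simplices of K are:

  0-simplices (4): [0], [1], [2], [3]
  1-simplices (4): [0,1], [0,3], [1,2], [2,3]

so the chain groups are C_0 ≅ Z^4, C_1 ≅ Z^4.

∂_1: C_1 → C_0 maps an edge to its endpoints' difference, ∂[p,q] = q − p. For instance
  ∂[0,3] = [3] − [0].
The resulting 4×4 matrix has rank 3, and its Smith normal form has invariant factors (1,1,1).

Now H_k = ker ∂_k / im ∂_{k+1}, so:

  H_0: rank C_0 − rank ∂_1 = 4 − 3 = 1, and the invariant factors of ∂_1 are all 1, so H_0 = Z.
  H_1: rank ker ∂_1 − rank ∂_2 = (4 − 3) − 0 = 1, and there is no ∂_2, so H_1 = Z.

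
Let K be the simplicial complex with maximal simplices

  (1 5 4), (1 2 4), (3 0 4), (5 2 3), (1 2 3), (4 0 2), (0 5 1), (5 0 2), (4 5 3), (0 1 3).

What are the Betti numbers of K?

K has 6 vertices, 15 edges, 10 triangles.
rank ∂_0 = 0, rank ∂_1 = 5 ⇒ b_0 = 6 − 0 − 5 = 1; all invariant factors of ∂_1 are 1 so no torsion. So H_0 = Z.
rank ∂_1 = 5, rank ∂_2 = 10 ⇒ b_1 = 15 − 5 − 10 = 0; ∂_2 has invariant factor(s) [2] giving torsion. So H_1 = Z_2.
rank ∂_2 = 10, rank ∂_3 = 0 ⇒ b_2 = 10 − 10 − 0 = 0. So H_2 = 0.

b_0 = 1, b_1 = 0, b_2 = 0.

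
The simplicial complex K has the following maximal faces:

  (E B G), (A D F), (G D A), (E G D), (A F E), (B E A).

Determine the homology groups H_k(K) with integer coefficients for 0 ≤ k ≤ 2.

Fix the vertex order A < B < D < E < F < G and write every simplex with vertices in increasing order. Then dim K = 2 and the simplices of K are:

  0-simplices (6): A, B, D, E, F, G
  1-simplices (12): AB, AD, AE, AF, AG, BE, BG, DE, DF, DG, EF, EG
  2-simplices (6): ABE, ADF, ADG, AEF, BEG, DEG

Hence C_0 ≅ Z^6, C_1 ≅ Z^12, C_2 ≅ Z^6.

∂_1: C_1 → C_0 sends each edge [p,q] (with p < q) to q − p. For instance
  ∂AB = B − A.
The 6×12 boundary matrix has rank 5 and Smith normal form diag(1,1,1,1,1).

Boundary ∂_2: C_2 → C_1 maps a triangle to the signed sum of its edges. For instance
  ∂ADF = DF − AF + AD,
  ∂BEG = EG − BG + BE.
The resulting 12×6 matrix has rank 6, and its Smith normal form has invariant factors (1,1,1,1,1,1).

Now H_k = ker ∂_k / im ∂_{k+1}, so:

  H_0: rank C_0 − rank ∂_1 = 6 − 5 = 1, and the invariant factors of ∂_1 are all 1, so H_0 ≅ Z.
  H_1: rank ker ∂_1 − rank ∂_2 = (12 − 5) − 6 = 1, and the invariant factors of ∂_2 are all 1, so H_1 ≅ Z.
  H_2: rank ker ∂_2 − rank ∂_3 = (6 − 6) − 0 = 0, and there is no ∂_3, so H_2 ≅ 0.

As a check, the Euler characteristic is 6 − 12 + 6 = 0, which agrees with 1 − 1 + 0 = 0.

H_0 ≅ Z,  H_1 ≅ Z,  H_2 = 0.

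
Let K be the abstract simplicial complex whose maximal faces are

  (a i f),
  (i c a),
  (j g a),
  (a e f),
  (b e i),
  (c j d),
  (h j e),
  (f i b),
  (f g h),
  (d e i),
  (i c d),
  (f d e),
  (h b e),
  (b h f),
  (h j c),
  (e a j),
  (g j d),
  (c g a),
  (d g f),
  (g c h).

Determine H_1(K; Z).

We work with the vertex ordering a < b < c < d < e < f < g < h < i < j. The simplices of K, each written with vertices in increasing order, are:

  0-simplices (10): a, b, c, d, e, f, g, h, i, j
  1-simplices (30): ac, ae, af, ag, ai, aj, be, bf, bh, bi, cd, cg, ch, ci, cj, de, df, dg, di, dj, ef, eh, ei, ej, fg, fh, fi, gh, gj, hj
  2-simplices (20): acg, aci, aef, aej, afi, agj, beh, bei, bfh, bfi, cdi, cdj, cgh, chj, def, dei, dfg, dgj, ehj, fgh

so the chain groups are C_0 ≅ Z^10, C_1 ≅ Z^30, C_2 ≅ Z^20.

Boundary ∂_1: C_1 → C_0 maps an edge to its endpoints' difference, ∂[p,q] = q − p.
As a 10×30 matrix over Z this has rank 9, with invariant factors (1,1,1,1,1,1,1,1,1).

Boundary ∂_2: C_2 → C_1 acts by ∂[p,q,r] = [q,r] − [p,r] + [p,q]. For instance
  ∂def = ef − df + de,
  ∂agj = gj − aj + ag.
As a 30×20 matrix over Z this has rank 20, with invariant factors (1,1,1,1,1,1,1,1,1,1,1,1,1,1,1,1,1,1,1,2).

Reading off H_k = ker ∂_k / im ∂_{k+1}:

  H_1: rank ker ∂_1 − rank ∂_2 = (30 − 9) − 20 = 1, and ∂_2 has invariant factor 2 > 1, so H_1 ≅ Z ⊕ Z/2.

(K is a triangulation of the Klein bottle.)

H_1 ≅ Z ⊕ Z/2.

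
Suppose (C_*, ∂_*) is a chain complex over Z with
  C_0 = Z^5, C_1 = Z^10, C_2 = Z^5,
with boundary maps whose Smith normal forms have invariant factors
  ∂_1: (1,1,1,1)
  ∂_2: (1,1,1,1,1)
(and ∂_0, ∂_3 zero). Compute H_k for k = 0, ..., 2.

H_0: b_0 = 5 − 0 − 4 = 1; torsion from ∂_1 factors > 1: none. So H_0 ≅ Z.
H_1: b_1 = 10 − 4 − 5 = 1; torsion from ∂_2 factors > 1: none. So H_1 ≅ Z.
H_2: b_2 = 5 − 5 − 0 = 0; torsion from ∂_3 factors > 1: none. So H_2 ≅ 0.

H_0 ≅ Z,  H_1 ≅ Z,  H_2 = 0.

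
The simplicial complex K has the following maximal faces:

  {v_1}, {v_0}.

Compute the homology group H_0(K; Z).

We work with the vertex ordering v_0 < v_1. The simplices of K, each written with vertices in increasing order, are:

  0-simplices (2): [v_0], [v_1]

giving chain groups C_0 ≅ Z^2.

From H_k ≅ ker(∂_k) / im(∂_{k+1}) we obtain:

  H_0: rank C_0 − rank ∂_1 = 2 − 0 = 2, and there is no ∂_1, so H_0 ≅ Z^2.

H_0 ≅ Z^2.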